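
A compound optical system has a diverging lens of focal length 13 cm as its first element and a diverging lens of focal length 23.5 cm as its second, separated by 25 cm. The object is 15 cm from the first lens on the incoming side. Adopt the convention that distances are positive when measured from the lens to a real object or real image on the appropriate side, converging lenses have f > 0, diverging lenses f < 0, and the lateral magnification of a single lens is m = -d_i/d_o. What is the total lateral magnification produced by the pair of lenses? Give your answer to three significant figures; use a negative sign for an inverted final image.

0.197

Applying the thin-lens equation to the first lens, 1/(-13) = 1/15 + 1/d_i1, which gives d_i1 = -6.964 cm.
Its lateral magnification is m_1 = -d_i1/d_o1 = -(-6.964)/15 = 0.4643.
The intermediate image is virtual, 6.964 cm to the left of lens 1, so d_o2 = L - d_i1 = 25 - (-6.964) = 31.964 cm.
Applying the thin-lens equation again with f_2 = -23.5 cm and d_o2 = 31.964 cm gives d_i2 = -13.543 cm.
m_2 = -(-13.543)/(31.964) = 0.4237.
The system's lateral magnification is m_1 m_2 = (0.4643)(0.4237) = 0.1967.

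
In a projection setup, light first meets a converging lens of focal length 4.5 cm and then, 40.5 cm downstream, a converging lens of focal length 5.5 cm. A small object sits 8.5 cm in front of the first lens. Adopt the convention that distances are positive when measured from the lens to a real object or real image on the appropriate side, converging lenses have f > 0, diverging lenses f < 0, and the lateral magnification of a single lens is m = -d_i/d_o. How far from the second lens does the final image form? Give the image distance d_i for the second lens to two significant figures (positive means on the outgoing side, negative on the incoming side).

6.7 cm

First lens: d_i1 = 1/(1/4.5 - 1/8.5) = 9.563 cm.
The intermediate image is 9.563 cm to the right of lens 1, so d_o2 = L - d_i1 = 40.5 - 9.563 = 30.938 cm.
Second lens: d_i2 = 1/(1/5.5 - 1/(30.938)) = 6.689 cm.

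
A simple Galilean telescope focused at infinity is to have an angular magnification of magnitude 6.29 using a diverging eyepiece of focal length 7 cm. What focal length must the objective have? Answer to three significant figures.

44.0 cm

|M| = f_obj/|f_eye|, so f_obj = |M| x |f_eye| = 6.29 x 7 = 44.030 cm.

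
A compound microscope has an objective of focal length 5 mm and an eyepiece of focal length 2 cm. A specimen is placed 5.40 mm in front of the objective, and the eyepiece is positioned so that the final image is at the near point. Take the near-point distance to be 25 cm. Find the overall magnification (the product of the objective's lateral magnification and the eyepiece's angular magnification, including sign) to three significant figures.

-169

Convert to cm: f_obj = 5 mm = 0.5 cm; d_o = 5.40 mm = 0.54 cm.
Objective: 1/d_i = 1/f_obj - 1/d_o = 1/0.5 - 1/0.54 = 0.14815 cm^-1, so d_i = 6.750 cm.
m_obj = -d_i/d_o = -6.750/0.54 = -12.500.
Eyepiece angular magnification (image at near point): M_eye = 1 + D/f_e = 1 + 25/2 = 13.500.
Overall M = m_obj x M_eye = (-12.500)(13.500) = -168.75.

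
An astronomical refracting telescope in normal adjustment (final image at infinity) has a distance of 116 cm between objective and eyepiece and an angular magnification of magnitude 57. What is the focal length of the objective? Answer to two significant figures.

110 cm

In normal adjustment the tube length equals f_obj + f_eye and |M| = f_obj/f_eye.
So f_obj = 57 f_eye and 57 f_eye + f_eye = 116 cm, giving f_eye = 116/58 = 2.000 cm and f_obj = 114.000 cm.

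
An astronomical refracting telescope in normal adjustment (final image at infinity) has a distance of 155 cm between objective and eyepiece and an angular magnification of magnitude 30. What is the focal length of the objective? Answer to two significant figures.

In normal adjustment the tube length equals f_obj + f_eye and |M| = f_obj/f_eye.
So f_obj = 30 f_eye and 30 f_eye + f_eye = 155 cm, giving f_eye = 155/31 = 5.000 cm and f_obj = 150.000 cm.

150 cm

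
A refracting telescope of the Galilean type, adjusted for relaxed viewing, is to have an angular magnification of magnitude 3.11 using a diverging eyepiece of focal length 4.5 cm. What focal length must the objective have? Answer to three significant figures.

|M| = f_obj/|f_eye|, so f_obj = |M| x |f_eye| = 3.11 x 4.5 = 13.995 cm.

14.0 cm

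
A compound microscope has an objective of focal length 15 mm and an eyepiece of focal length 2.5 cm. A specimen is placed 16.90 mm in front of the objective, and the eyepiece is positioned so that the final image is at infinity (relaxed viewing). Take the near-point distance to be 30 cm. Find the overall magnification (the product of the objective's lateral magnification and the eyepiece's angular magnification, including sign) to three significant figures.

-94.7

Convert to cm: f_obj = 15 mm = 1.5 cm; d_o = 16.90 mm = 1.69 cm.
Objective: 1/d_i = 1/f_obj - 1/d_o = 1/1.5 - 1/1.69 = 0.07495 cm^-1, so d_i = 13.342 cm.
m_obj = -d_i/d_o = -13.342/1.69 = -7.895.
Eyepiece angular magnification (image at infinity): M_eye = D/f_e = 30/2.5 = 12.000.
Overall M = m_obj x M_eye = (-7.895)(12.000) = -94.74.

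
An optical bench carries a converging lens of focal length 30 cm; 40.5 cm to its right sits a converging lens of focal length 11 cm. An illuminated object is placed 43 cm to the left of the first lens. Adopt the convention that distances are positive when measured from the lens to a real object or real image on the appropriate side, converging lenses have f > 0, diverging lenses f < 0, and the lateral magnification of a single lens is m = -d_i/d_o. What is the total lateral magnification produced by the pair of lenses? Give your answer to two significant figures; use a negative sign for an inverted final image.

First lens: d_i1 = 1/(1/30 - 1/43) = 99.231 cm.
m_1 = -(99.231)/43 = -2.3077.
Since 99.231 cm > 40.5 cm, the first image lies past the second lens and serves as a virtual object: d_o2 = L - d_i1 = -58.731 cm.
Second lens: d_i2 = 1/(1/11 - 1/(-58.731)) = 9.265 cm.
m_2 = -(9.265)/(-58.731) = 0.1577.
The system's lateral magnification is m_1 m_2 = (-2.3077)(0.1577) = -0.3640.

-0.36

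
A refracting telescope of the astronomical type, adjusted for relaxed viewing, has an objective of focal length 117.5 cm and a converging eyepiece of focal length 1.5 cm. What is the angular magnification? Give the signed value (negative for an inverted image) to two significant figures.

-78

M = -f_obj/f_eye = -117.5/(1.5) = -78.333.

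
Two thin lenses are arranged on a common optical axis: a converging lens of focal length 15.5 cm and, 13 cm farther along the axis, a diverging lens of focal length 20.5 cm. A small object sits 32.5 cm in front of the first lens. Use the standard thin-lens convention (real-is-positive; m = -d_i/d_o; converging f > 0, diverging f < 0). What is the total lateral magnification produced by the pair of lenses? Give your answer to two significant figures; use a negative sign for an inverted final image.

Applying the thin-lens equation to the first lens, 1/15.5 = 1/32.5 + 1/d_i1, which gives d_i1 = 29.632 cm.
Its lateral magnification is m_1 = -d_i1/d_o1 = -(29.632)/32.5 = -0.9118.
This image would form 29.632 cm past lens 1, i.e. 16.632 cm beyond lens 2, so it is a virtual object for lens 2: d_o2 = 13 - 29.632 = -16.632 cm.
Applying the thin-lens equation again with f_2 = -20.5 cm and d_o2 = -16.632 cm gives d_i2 = 88.158 cm.
m_2 = -(88.158)/(-16.632) = 5.3004.
Total m = m_1 x m_2 = (-0.9118)(5.3004) = -4.8327.

-4.8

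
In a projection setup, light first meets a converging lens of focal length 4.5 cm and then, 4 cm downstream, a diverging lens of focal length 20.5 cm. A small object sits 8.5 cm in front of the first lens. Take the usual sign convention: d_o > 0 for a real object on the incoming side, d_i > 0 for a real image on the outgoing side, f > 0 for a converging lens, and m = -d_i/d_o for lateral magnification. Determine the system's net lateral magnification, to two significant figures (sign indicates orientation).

Applying the thin-lens equation to the first lens, 1/4.5 = 1/8.5 + 1/d_i1, which gives d_i1 = 9.563 cm.
Its lateral magnification is m_1 = -d_i1/d_o1 = -(9.563)/8.5 = -1.1250.
Since 9.563 cm > 4 cm, the first image lies past the second lens and serves as a virtual object: d_o2 = L - d_i1 = -5.563 cm.
Applying the thin-lens equation again with f_2 = -20.5 cm and d_o2 = -5.563 cm gives d_i2 = 7.634 cm.
m_2 = -(7.634)/(-5.563) = 1.3724.
Total m = m_1 x m_2 = (-1.1250)(1.3724) = -1.5439.

-1.5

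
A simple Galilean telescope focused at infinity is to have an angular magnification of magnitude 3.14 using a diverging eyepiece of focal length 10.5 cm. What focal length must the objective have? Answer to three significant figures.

|M| = f_obj/|f_eye|, so f_obj = |M| x |f_eye| = 3.14 x 10.5 = 32.970 cm.

33.0 cm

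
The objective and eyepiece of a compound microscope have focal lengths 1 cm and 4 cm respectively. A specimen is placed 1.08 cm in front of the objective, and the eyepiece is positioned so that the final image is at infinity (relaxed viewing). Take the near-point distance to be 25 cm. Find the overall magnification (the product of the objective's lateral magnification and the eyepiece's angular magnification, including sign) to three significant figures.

-78.1

Objective: 1/d_i = 1/f_obj - 1/d_o = 1/1 - 1/1.08 = 0.07407 cm^-1, so d_i = 13.500 cm.
m_obj = -d_i/d_o = -13.500/1.08 = -12.500.
Eyepiece angular magnification (image at infinity): M_eye = D/f_e = 25/4 = 6.250.
Overall M = m_obj x M_eye = (-12.500)(6.250) = -78.12.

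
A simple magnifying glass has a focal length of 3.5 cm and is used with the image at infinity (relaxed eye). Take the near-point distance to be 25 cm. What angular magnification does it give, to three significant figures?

7.14

M = D/f = 25/3.5 = 7.143.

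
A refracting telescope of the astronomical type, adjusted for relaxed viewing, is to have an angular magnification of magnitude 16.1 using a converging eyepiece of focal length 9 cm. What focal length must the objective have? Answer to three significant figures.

145 cm

|M| = f_obj/|f_eye|, so f_obj = |M| x |f_eye| = 16.1 x 9 = 144.900 cm.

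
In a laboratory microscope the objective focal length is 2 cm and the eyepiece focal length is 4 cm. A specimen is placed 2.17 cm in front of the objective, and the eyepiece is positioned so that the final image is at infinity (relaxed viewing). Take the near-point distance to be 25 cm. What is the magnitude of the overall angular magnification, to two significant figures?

Objective: 1/d_i = 1/f_obj - 1/d_o = 1/2 - 1/2.17 = 0.03917 cm^-1, so d_i = 25.529 cm.
m_obj = -d_i/d_o = -25.529/2.17 = -11.765.
Eyepiece angular magnification (image at infinity): M_eye = D/f_e = 25/4 = 6.250.
Overall M = m_obj x M_eye = (-11.765)(6.250) = -73.53.
|M| = 73.53.

74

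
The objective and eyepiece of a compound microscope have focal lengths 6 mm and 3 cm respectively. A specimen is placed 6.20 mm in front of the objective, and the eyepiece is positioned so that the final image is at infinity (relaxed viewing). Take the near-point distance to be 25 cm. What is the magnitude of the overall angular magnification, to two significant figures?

250

Convert to cm: f_obj = 6 mm = 0.6 cm; d_o = 6.20 mm = 0.62 cm.
Objective: 1/d_i = 1/f_obj - 1/d_o = 1/0.6 - 1/0.62 = 0.05376 cm^-1, so d_i = 18.600 cm.
m_obj = -d_i/d_o = -18.600/0.62 = -30.000.
Eyepiece angular magnification (image at infinity): M_eye = D/f_e = 25/3 = 8.333.
Overall M = m_obj x M_eye = (-30.000)(8.333) = -250.00.
|M| = 250.00.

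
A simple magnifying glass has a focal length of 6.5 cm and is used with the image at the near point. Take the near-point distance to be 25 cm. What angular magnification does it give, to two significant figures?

4.8

M = 1 + D/f = 1 + 25/6.5 = 4.846.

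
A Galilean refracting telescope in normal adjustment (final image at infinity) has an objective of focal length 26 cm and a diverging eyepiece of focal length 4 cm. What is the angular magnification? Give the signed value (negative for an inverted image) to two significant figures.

M = -f_obj/f_eye = -26/(-4) = 6.500.

6.5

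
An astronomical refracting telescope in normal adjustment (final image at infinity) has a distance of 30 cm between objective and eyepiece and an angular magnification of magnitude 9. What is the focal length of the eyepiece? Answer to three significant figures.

3.00 cm

In normal adjustment the tube length equals f_obj + f_eye and |M| = f_obj/f_eye.
So f_obj = 9 f_eye and 9 f_eye + f_eye = 30 cm, giving f_eye = 30/10 = 3.000 cm and f_obj = 27.000 cm.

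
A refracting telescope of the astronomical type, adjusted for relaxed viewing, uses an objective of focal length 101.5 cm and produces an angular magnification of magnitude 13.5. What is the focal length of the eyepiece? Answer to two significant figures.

7.5 cm

|M| = f_obj/f_eye, so f_eye = f_obj/|M| = 101.5/13.5 = 7.519 cm.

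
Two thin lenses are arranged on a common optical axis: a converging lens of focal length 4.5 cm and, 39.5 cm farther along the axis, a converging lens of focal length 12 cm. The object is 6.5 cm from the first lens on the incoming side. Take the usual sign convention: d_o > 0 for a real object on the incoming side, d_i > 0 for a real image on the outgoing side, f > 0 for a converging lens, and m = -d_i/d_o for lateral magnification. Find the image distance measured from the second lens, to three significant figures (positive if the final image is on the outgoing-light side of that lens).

23.2 cm

Lens 1: 1/d_i1 = 1/f_1 - 1/d_o1 = 1/4.5 - 1/6.5 = 0.06838 cm^-1, so d_i1 = 14.625 cm.
The intermediate image is 14.625 cm to the right of lens 1, so d_o2 = L - d_i1 = 39.5 - 14.625 = 24.875 cm.
Lens 2: 1/d_i2 = 1/f_2 - 1/d_o2 = 1/12 - 1/(24.875) = 0.04313 cm^-1, so d_i2 = 23.184 cm.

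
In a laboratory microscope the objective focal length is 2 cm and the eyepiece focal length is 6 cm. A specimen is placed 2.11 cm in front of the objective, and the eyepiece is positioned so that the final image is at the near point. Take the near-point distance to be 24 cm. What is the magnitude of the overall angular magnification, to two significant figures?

91

Objective: 1/d_i = 1/f_obj - 1/d_o = 1/2 - 1/2.11 = 0.02607 cm^-1, so d_i = 38.364 cm.
m_obj = -d_i/d_o = -38.364/2.11 = -18.182.
Eyepiece angular magnification (image at near point): M_eye = 1 + D/f_e = 1 + 24/6 = 5.000.
Overall M = m_obj x M_eye = (-18.182)(5.000) = -90.91.
|M| = 90.91.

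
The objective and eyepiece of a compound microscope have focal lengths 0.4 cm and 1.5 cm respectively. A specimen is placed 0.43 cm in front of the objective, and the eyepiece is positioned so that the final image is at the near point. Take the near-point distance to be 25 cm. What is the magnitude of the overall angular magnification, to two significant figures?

Objective: 1/d_i = 1/f_obj - 1/d_o = 1/0.4 - 1/0.43 = 0.17442 cm^-1, so d_i = 5.733 cm.
m_obj = -d_i/d_o = -5.733/0.43 = -13.333.
Eyepiece angular magnification (image at near point): M_eye = 1 + D/f_e = 1 + 25/1.5 = 17.667.
Overall M = m_obj x M_eye = (-13.333)(17.667) = -235.56.
|M| = 235.56.

240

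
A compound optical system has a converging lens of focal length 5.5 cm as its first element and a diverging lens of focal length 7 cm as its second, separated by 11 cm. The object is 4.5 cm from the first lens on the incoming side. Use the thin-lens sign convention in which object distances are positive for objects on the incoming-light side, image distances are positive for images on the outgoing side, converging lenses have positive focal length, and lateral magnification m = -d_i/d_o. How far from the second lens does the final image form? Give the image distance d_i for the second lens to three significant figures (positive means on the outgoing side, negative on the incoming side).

-5.85 cm

First lens: d_i1 = 1/(1/5.5 - 1/4.5) = -24.750 cm.
With d_i1 < 0 the first image is virtual and lies on the object side; the object distance for lens 2 is d_o2 = 11 - (-24.750) = 35.750 cm.
Second lens: d_i2 = 1/(1/(-7) - 1/(35.750)) = -5.854 cm.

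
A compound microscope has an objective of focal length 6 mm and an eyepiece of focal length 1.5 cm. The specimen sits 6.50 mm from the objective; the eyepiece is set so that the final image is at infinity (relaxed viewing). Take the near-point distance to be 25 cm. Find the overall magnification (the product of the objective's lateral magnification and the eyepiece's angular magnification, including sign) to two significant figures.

-200

Convert to cm: f_obj = 6 mm = 0.6 cm; d_o = 6.50 mm = 0.65 cm.
Objective: 1/d_i = 1/f_obj - 1/d_o = 1/0.6 - 1/0.65 = 0.12821 cm^-1, so d_i = 7.800 cm.
m_obj = -d_i/d_o = -7.800/0.65 = -12.000.
Eyepiece angular magnification (image at infinity): M_eye = D/f_e = 25/1.5 = 16.667.
Overall M = m_obj x M_eye = (-12.000)(16.667) = -200.00.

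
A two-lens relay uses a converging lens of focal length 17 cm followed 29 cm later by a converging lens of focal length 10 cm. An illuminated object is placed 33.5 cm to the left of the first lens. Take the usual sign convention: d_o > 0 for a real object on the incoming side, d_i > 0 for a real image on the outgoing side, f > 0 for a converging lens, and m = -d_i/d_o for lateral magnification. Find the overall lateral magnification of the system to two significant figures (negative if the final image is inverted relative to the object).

First lens: d_i1 = 1/(1/17 - 1/33.5) = 34.515 cm.
m_1 = -(34.515)/33.5 = -1.0303.
This image would form 34.515 cm past lens 1, i.e. 5.515 cm beyond lens 2, so it is a virtual object for lens 2: d_o2 = 29 - 34.515 = -5.515 cm.
Second lens: d_i2 = 1/(1/10 - 1/(-5.515)) = 3.555 cm.
m_2 = -(3.555)/(-5.515) = 0.6445.
Overall magnification: m = m_1 m_2 = -0.6641.

-0.66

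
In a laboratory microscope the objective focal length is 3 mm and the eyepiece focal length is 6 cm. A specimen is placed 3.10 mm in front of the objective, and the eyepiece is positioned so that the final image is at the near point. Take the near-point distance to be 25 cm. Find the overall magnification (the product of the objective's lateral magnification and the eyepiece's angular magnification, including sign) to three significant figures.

-155

Convert to cm: f_obj = 3 mm = 0.3 cm; d_o = 3.10 mm = 0.31 cm.
Objective: 1/d_i = 1/f_obj - 1/d_o = 1/0.3 - 1/0.31 = 0.10753 cm^-1, so d_i = 9.300 cm.
m_obj = -d_i/d_o = -9.300/0.31 = -30.000.
Eyepiece angular magnification (image at near point): M_eye = 1 + D/f_e = 1 + 25/6 = 5.167.
Overall M = m_obj x M_eye = (-30.000)(5.167) = -155.00.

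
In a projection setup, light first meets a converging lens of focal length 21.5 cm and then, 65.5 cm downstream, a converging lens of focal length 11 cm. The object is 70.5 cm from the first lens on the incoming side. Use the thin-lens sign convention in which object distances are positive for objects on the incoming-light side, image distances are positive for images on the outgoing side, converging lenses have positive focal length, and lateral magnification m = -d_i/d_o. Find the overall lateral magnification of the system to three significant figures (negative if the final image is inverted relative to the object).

Lens 1: 1/d_i1 = 1/f_1 - 1/d_o1 = 1/21.5 - 1/70.5 = 0.03233 cm^-1, so d_i1 = 30.934 cm.
m_1 = -(30.934)/70.5 = -0.4388.
That image sits 34.566 cm in front of the second lens, so d_o2 = 34.566 cm.
Lens 2: 1/d_i2 = 1/f_2 - 1/d_o2 = 1/11 - 1/(34.566) = 0.06198 cm^-1, so d_i2 = 16.134 cm.
m_2 = -(16.134)/(34.566) = -0.4668.
Overall magnification: m = m_1 m_2 = 0.2048.

0.205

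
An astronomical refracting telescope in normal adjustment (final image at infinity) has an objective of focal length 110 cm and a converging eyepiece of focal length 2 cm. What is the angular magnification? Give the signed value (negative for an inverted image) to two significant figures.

-55

M = -f_obj/f_eye = -110/(2) = -55.000.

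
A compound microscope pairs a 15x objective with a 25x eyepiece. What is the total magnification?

375

The overall magnification of a compound microscope is the product of the objective and eyepiece magnifications:
M = M_obj x M_eye = 15 x 25 = 375.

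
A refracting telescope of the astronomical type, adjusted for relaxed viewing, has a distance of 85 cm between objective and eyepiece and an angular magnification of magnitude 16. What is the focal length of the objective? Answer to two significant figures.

In normal adjustment the tube length equals f_obj + f_eye and |M| = f_obj/f_eye.
So f_obj = 16 f_eye and 16 f_eye + f_eye = 85 cm, giving f_eye = 85/17 = 5.000 cm and f_obj = 80.000 cm.

80 cm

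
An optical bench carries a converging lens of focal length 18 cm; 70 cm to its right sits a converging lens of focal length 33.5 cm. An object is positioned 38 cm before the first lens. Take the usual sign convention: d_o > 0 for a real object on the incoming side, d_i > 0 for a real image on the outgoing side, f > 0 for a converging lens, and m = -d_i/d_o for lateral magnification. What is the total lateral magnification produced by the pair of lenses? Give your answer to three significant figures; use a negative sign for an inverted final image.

13.1

Applying the thin-lens equation to the first lens, 1/18 = 1/38 + 1/d_i1, which gives d_i1 = 34.200 cm.
Its lateral magnification is m_1 = -d_i1/d_o1 = -(34.200)/38 = -0.9000.
That image sits 35.800 cm in front of the second lens, so d_o2 = 35.800 cm.
Applying the thin-lens equation again with f_2 = 33.5 cm and d_o2 = 35.800 cm gives d_i2 = 521.435 cm.
m_2 = -(521.435)/(35.800) = -14.5652.
Overall magnification: m = m_1 m_2 = 13.1087.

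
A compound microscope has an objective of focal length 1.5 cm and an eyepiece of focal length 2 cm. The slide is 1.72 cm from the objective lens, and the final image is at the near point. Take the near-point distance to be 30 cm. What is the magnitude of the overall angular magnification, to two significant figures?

Objective: 1/d_i = 1/f_obj - 1/d_o = 1/1.5 - 1/1.72 = 0.08527 cm^-1, so d_i = 11.727 cm.
m_obj = -d_i/d_o = -11.727/1.72 = -6.818.
Eyepiece angular magnification (image at near point): M_eye = 1 + D/f_e = 1 + 30/2 = 16.000.
Overall M = m_obj x M_eye = (-6.818)(16.000) = -109.09.
|M| = 109.09.

110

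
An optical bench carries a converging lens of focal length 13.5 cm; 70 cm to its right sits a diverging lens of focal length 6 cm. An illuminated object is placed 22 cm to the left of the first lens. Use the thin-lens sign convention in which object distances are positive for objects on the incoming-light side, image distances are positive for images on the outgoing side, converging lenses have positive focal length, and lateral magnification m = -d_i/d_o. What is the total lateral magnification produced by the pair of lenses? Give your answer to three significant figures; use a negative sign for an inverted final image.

-0.232

Lens 1: 1/d_i1 = 1/f_1 - 1/d_o1 = 1/13.5 - 1/22 = 0.02862 cm^-1, so d_i1 = 34.941 cm.
m_1 = -(34.941)/22 = -1.5882.
The intermediate image is 34.941 cm to the right of lens 1, so d_o2 = L - d_i1 = 70 - 34.941 = 35.059 cm.
Lens 2: 1/d_i2 = 1/f_2 - 1/d_o2 = 1/(-6) - 1/(35.059) = -0.19519 cm^-1, so d_i2 = -5.123 cm.
m_2 = -(-5.123)/(35.059) = 0.1461.
The system's lateral magnification is m_1 m_2 = (-1.5882)(0.1461) = -0.2321.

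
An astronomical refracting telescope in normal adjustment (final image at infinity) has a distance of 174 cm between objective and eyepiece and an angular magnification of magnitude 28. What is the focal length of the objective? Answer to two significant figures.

In normal adjustment the tube length equals f_obj + f_eye and |M| = f_obj/f_eye.
So f_obj = 28 f_eye and 28 f_eye + f_eye = 174 cm, giving f_eye = 174/29 = 6.000 cm and f_obj = 168.000 cm.

170 cm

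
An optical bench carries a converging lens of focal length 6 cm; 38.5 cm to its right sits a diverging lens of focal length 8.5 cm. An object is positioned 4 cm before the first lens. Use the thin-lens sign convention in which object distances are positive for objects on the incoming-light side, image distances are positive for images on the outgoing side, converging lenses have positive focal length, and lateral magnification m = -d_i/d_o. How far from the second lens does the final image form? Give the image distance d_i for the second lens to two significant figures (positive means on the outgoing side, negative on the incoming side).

Lens 1: 1/d_i1 = 1/f_1 - 1/d_o1 = 1/6 - 1/4 = -0.08333 cm^-1, so d_i1 = -12.000 cm.
The intermediate image is virtual, 12.000 cm to the left of lens 1, so d_o2 = L - d_i1 = 38.5 - (-12.000) = 50.500 cm.
Lens 2: 1/d_i2 = 1/f_2 - 1/d_o2 = 1/(-8.5) - 1/(50.500) = -0.13745 cm^-1, so d_i2 = -7.275 cm.

-7.3 cm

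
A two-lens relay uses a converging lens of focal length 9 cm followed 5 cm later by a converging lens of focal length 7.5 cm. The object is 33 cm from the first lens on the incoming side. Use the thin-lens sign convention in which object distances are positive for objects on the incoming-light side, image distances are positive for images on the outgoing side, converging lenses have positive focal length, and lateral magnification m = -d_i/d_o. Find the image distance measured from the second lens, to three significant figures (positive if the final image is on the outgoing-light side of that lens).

Lens 1: 1/d_i1 = 1/f_1 - 1/d_o1 = 1/9 - 1/33 = 0.08081 cm^-1, so d_i1 = 12.375 cm.
This image would form 12.375 cm past lens 1, i.e. 7.375 cm beyond lens 2, so it is a virtual object for lens 2: d_o2 = 5 - 12.375 = -7.375 cm.
Lens 2: 1/d_i2 = 1/f_2 - 1/d_o2 = 1/7.5 - 1/(-7.375) = 0.26893 cm^-1, so d_i2 = 3.718 cm.

3.72 cm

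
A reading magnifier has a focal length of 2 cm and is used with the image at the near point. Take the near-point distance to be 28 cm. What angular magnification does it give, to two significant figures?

15

M = 1 + D/f = 1 + 28/2 = 15.000.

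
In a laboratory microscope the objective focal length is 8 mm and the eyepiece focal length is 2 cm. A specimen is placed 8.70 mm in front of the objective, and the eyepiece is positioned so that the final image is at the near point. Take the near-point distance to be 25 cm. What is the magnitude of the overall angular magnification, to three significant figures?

Convert to cm: f_obj = 8 mm = 0.8 cm; d_o = 8.70 mm = 0.87 cm.
Objective: 1/d_i = 1/f_obj - 1/d_o = 1/0.8 - 1/0.87 = 0.10057 cm^-1, so d_i = 9.943 cm.
m_obj = -d_i/d_o = -9.943/0.87 = -11.429.
Eyepiece angular magnification (image at near point): M_eye = 1 + D/f_e = 1 + 25/2 = 13.500.
Overall M = m_obj x M_eye = (-11.429)(13.500) = -154.29.
|M| = 154.29.

154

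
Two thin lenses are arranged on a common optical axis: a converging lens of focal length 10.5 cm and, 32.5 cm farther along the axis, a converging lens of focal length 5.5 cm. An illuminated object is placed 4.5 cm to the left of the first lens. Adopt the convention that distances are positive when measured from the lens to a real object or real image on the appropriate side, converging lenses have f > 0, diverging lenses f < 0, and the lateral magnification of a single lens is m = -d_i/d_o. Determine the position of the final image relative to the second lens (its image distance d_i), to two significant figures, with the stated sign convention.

6.4 cm

First lens: d_i1 = 1/(1/10.5 - 1/4.5) = -7.875 cm.
The intermediate image is virtual, 7.875 cm to the left of lens 1, so d_o2 = L - d_i1 = 32.5 - (-7.875) = 40.375 cm.
Second lens: d_i2 = 1/(1/5.5 - 1/(40.375)) = 6.367 cm.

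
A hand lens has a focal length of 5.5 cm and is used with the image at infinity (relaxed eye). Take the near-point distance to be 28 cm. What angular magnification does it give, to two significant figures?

5.1

M = D/f = 28/5.5 = 5.091.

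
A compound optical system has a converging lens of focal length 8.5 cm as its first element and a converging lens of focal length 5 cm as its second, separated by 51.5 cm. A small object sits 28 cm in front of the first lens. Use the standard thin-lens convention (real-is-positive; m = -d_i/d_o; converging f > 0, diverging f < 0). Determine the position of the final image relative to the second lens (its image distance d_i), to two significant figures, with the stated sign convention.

5.7 cm

Lens 1: 1/d_i1 = 1/f_1 - 1/d_o1 = 1/8.5 - 1/28 = 0.08193 cm^-1, so d_i1 = 12.205 cm.
Object distance for lens 2: d_o2 = 51.5 - 12.205 = 39.295 cm.
Lens 2: 1/d_i2 = 1/f_2 - 1/d_o2 = 1/5 - 1/(39.295) = 0.17455 cm^-1, so d_i2 = 5.729 cm.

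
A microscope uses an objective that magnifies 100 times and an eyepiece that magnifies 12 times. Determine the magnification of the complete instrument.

1200

The overall magnification of a compound microscope is the product of the objective and eyepiece magnifications:
M = M_obj x M_eye = 100 x 12 = 1200.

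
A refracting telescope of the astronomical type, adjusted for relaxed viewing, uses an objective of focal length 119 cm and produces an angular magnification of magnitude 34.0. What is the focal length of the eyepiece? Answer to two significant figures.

|M| = f_obj/f_eye, so f_eye = f_obj/|M| = 119/34.0 = 3.500 cm.

3.5 cm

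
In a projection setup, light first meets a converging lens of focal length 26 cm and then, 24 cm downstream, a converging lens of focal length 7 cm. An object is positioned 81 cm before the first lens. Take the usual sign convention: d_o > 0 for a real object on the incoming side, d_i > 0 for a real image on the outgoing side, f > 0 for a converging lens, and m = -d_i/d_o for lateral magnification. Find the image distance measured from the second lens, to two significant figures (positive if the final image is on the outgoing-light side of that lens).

Lens 1: 1/d_i1 = 1/f_1 - 1/d_o1 = 1/26 - 1/81 = 0.02612 cm^-1, so d_i1 = 38.291 cm.
Since 38.291 cm > 24 cm, the first image lies past the second lens and serves as a virtual object: d_o2 = L - d_i1 = -14.291 cm.
Lens 2: 1/d_i2 = 1/f_2 - 1/d_o2 = 1/7 - 1/(-14.291) = 0.21283 cm^-1, so d_i2 = 4.699 cm.

4.7 cm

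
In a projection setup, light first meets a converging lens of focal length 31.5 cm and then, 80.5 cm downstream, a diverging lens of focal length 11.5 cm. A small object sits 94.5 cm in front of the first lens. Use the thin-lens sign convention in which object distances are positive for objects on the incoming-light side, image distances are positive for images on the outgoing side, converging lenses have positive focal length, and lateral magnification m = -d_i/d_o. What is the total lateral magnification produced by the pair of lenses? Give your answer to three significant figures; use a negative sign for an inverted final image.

First lens: d_i1 = 1/(1/31.5 - 1/94.5) = 47.250 cm.
m_1 = -(47.250)/94.5 = -0.5000.
Object distance for lens 2: d_o2 = 80.5 - 47.250 = 33.250 cm.
Second lens: d_i2 = 1/(1/(-11.5) - 1/(33.250)) = -8.545 cm.
m_2 = -(-8.545)/(33.250) = 0.2570.
The system's lateral magnification is m_1 m_2 = (-0.5000)(0.2570) = -0.1285.

-0.128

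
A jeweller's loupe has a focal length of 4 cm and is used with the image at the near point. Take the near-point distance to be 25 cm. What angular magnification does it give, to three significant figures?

M = 1 + D/f = 1 + 25/4 = 7.250.

7.25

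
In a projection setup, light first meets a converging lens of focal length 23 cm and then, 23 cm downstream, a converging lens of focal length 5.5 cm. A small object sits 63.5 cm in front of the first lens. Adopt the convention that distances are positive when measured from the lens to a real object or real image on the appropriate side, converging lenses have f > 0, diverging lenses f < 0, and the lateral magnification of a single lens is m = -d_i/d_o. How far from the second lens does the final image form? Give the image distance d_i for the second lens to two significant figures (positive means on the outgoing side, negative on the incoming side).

3.9 cm

Applying the thin-lens equation to the first lens, 1/23 = 1/63.5 + 1/d_i1, which gives d_i1 = 36.062 cm.
Since 36.062 cm > 23 cm, the first image lies past the second lens and serves as a virtual object: d_o2 = L - d_i1 = -13.062 cm.
Applying the thin-lens equation again with f_2 = 5.5 cm and d_o2 = -13.062 cm gives d_i2 = 3.870 cm.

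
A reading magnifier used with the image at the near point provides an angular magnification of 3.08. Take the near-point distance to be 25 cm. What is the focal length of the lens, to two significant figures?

For the image at the near point, M = 1 + D/f.
f = D/(M - 1) = 25/(3.08 - 1) = 12.019 cm.

12 cm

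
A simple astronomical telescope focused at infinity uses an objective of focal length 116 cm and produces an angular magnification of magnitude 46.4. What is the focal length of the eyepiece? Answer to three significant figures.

|M| = f_obj/f_eye, so f_eye = f_obj/|M| = 116/46.4 = 2.500 cm.

2.50 cm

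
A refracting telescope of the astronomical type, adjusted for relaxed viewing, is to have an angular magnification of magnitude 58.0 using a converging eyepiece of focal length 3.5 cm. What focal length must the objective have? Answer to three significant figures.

203 cm

|M| = f_obj/|f_eye|, so f_obj = |M| x |f_eye| = 58.0 x 3.5 = 203.000 cm.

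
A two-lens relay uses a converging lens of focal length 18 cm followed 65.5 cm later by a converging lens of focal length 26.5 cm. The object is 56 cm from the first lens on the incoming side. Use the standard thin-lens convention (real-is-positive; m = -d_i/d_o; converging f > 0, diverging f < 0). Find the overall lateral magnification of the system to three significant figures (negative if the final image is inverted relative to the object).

Lens 1: 1/d_i1 = 1/f_1 - 1/d_o1 = 1/18 - 1/56 = 0.03770 cm^-1, so d_i1 = 26.526 cm.
m_1 = -(26.526)/56 = -0.4737.
Object distance for lens 2: d_o2 = 65.5 - 26.526 = 38.974 cm.
Lens 2: 1/d_i2 = 1/f_2 - 1/d_o2 = 1/26.5 - 1/(38.974) = 0.01208 cm^-1, so d_i2 = 82.799 cm.
m_2 = -(82.799)/(38.974) = -2.1245.
Total m = m_1 x m_2 = (-0.4737)(-2.1245) = 1.0063.

1.01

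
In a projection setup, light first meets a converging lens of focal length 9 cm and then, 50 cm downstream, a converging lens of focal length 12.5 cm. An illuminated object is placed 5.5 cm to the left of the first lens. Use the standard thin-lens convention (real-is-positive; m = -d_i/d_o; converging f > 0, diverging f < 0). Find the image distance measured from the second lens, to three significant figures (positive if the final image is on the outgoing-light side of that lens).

15.5 cm

Applying the thin-lens equation to the first lens, 1/9 = 1/5.5 + 1/d_i1, which gives d_i1 = -14.143 cm.
With d_i1 < 0 the first image is virtual and lies on the object side; the object distance for lens 2 is d_o2 = 50 - (-14.143) = 64.143 cm.
Applying the thin-lens equation again with f_2 = 12.5 cm and d_o2 = 64.143 cm gives d_i2 = 15.526 cm.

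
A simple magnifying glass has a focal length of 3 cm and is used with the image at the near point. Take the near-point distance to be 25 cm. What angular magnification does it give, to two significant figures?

9.3

M = 1 + D/f = 1 + 25/3 = 9.333.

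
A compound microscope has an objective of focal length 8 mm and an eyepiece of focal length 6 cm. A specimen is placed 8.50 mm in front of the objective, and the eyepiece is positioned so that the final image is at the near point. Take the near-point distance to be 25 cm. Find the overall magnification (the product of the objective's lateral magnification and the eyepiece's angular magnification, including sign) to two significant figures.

Convert to cm: f_obj = 8 mm = 0.8 cm; d_o = 8.50 mm = 0.85 cm.
Objective: 1/d_i = 1/f_obj - 1/d_o = 1/0.8 - 1/0.85 = 0.07353 cm^-1, so d_i = 13.600 cm.
m_obj = -d_i/d_o = -13.600/0.85 = -16.000.
Eyepiece angular magnification (image at near point): M_eye = 1 + D/f_e = 1 + 25/6 = 5.167.
Overall M = m_obj x M_eye = (-16.000)(5.167) = -82.67.

-83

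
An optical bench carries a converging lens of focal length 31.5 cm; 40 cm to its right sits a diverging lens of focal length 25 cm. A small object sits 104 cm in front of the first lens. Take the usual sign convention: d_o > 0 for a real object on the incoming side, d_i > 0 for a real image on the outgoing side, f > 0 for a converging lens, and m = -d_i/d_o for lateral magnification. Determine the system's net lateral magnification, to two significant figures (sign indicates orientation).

-0.55

First lens: d_i1 = 1/(1/31.5 - 1/104) = 45.186 cm.
m_1 = -(45.186)/104 = -0.4345.
Since 45.186 cm > 40 cm, the first image lies past the second lens and serves as a virtual object: d_o2 = L - d_i1 = -5.186 cm.
Second lens: d_i2 = 1/(1/(-25) - 1/(-5.186)) = 6.544 cm.
m_2 = -(6.544)/(-5.186) = 1.2617.
Total m = m_1 x m_2 = (-0.4345)(1.2617) = -0.5482.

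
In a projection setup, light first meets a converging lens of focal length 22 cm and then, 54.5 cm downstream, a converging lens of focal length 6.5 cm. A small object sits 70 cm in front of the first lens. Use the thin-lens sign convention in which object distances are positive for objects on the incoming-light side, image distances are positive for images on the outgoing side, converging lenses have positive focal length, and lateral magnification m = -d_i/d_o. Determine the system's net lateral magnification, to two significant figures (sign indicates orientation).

0.19

Applying the thin-lens equation to the first lens, 1/22 = 1/70 + 1/d_i1, which gives d_i1 = 32.083 cm.
Its lateral magnification is m_1 = -d_i1/d_o1 = -(32.083)/70 = -0.4583.
Object distance for lens 2: d_o2 = 54.5 - 32.083 = 22.417 cm.
Applying the thin-lens equation again with f_2 = 6.5 cm and d_o2 = 22.417 cm gives d_i2 = 9.154 cm.
m_2 = -(9.154)/(22.417) = -0.4084.
Overall magnification: m = m_1 m_2 = 0.1872.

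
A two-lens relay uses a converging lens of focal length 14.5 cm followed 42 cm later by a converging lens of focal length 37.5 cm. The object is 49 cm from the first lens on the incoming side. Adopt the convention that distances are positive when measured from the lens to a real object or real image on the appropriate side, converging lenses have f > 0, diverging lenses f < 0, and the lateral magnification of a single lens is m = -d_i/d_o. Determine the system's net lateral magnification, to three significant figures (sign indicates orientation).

-0.979

First lens: d_i1 = 1/(1/14.5 - 1/49) = 20.594 cm.
m_1 = -(20.594)/49 = -0.4203.
The intermediate image is 20.594 cm to the right of lens 1, so d_o2 = L - d_i1 = 42 - 20.594 = 21.406 cm.
Second lens: d_i2 = 1/(1/37.5 - 1/(21.406)) = -49.876 cm.
m_2 = -(-49.876)/(21.406) = 2.3300.
Total m = m_1 x m_2 = (-0.4203)(2.3300) = -0.9793.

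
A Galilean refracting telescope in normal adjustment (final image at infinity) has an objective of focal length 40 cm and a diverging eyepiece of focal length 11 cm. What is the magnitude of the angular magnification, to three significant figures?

|M| = f_obj/|f_eye| = 40/11 = 3.636.

3.64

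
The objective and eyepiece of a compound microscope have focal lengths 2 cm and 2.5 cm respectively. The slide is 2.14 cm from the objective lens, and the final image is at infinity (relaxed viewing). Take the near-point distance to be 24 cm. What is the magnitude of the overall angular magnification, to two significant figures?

140

Objective: 1/d_i = 1/f_obj - 1/d_o = 1/2 - 1/2.14 = 0.03271 cm^-1, so d_i = 30.571 cm.
m_obj = -d_i/d_o = -30.571/2.14 = -14.286.
Eyepiece angular magnification (image at infinity): M_eye = D/f_e = 24/2.5 = 9.600.
Overall M = m_obj x M_eye = (-14.286)(9.600) = -137.14.
|M| = 137.14.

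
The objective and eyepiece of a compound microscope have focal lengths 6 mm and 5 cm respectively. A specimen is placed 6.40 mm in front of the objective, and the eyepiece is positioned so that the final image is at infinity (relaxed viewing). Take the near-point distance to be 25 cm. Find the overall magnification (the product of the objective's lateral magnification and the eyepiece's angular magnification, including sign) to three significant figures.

Convert to cm: f_obj = 6 mm = 0.6 cm; d_o = 6.40 mm = 0.64 cm.
Objective: 1/d_i = 1/f_obj - 1/d_o = 1/0.6 - 1/0.64 = 0.10417 cm^-1, so d_i = 9.600 cm.
m_obj = -d_i/d_o = -9.600/0.64 = -15.000.
Eyepiece angular magnification (image at infinity): M_eye = D/f_e = 25/5 = 5.000.
Overall M = m_obj x M_eye = (-15.000)(5.000) = -75.00.

-75.0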